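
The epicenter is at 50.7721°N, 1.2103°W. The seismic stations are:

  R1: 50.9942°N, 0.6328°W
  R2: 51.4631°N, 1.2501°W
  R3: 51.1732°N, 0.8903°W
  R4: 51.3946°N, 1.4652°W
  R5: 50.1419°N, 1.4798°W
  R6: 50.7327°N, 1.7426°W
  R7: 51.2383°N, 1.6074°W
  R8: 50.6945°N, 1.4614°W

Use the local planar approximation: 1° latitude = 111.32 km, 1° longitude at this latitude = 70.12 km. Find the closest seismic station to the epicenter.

R8

Distances from 50.7721°N, 1.2103°W:
R1: 47.4455 km
R2: 76.9727 km
R3: 49.9714 km
R4: 71.5646 km
R5: 72.6545 km
R6: 37.5817 km
R7: 58.8954 km
R8: 19.6121 km
Minimum: R8 at 19.6121 km.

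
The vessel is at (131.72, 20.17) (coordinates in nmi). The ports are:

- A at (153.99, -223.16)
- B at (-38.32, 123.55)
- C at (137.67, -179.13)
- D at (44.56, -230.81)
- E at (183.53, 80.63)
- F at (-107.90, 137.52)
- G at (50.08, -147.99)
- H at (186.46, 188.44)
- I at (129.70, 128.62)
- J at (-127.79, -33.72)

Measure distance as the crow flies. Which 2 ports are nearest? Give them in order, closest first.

E, I

Distances from (131.72, 20.17):
A: √((22.27)² + (-243.33)²) = √(495.9529 + 59209.4889) = 244.35 nmi
B: √((-170.04)² + (103.38)²) = √(28913.6016 + 10687.4244) = 199.00 nmi
C: √((5.95)² + (-199.30)²) = √(35.4025 + 39720.4900) = 199.39 nmi
D: √((-87.16)² + (-250.98)²) = √(7596.8656 + 62990.9604) = 265.68 nmi
E: √((51.81)² + (60.46)²) = √(2684.2761 + 3655.4116) = 79.62 nmi
F: √((-239.62)² + (117.35)²) = √(57417.7444 + 13771.0225) = 266.81 nmi
G: √((-81.64)² + (-168.16)²) = √(6665.0896 + 28277.7856) = 186.93 nmi
H: √((54.74)² + (168.27)²) = √(2996.4676 + 28314.7929) = 176.95 nmi
I: √((-2.02)² + (108.45)²) = √(4.0804 + 11761.4025) = 108.47 nmi
J: √((-259.51)² + (-53.89)²) = √(67345.4401 + 2904.1321) = 265.05 nmi
Sorted: E (79.62 nmi) < I (108.47 nmi) < H (176.95 nmi) < G (186.93 nmi) < …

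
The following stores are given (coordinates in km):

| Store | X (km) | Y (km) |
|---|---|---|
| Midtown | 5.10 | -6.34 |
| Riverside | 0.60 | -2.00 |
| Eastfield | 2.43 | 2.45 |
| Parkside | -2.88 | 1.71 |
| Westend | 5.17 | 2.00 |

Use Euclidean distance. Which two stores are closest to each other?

Pairwise distances:
Midtown–Riverside: 6.25 km
Midtown–Eastfield: 9.19 km
Midtown–Parkside: 11.34 km
Midtown–Westend: 8.34 km
Riverside–Eastfield: 4.81 km
Riverside–Parkside: 5.09 km
Riverside–Westend: 6.07 km
Eastfield–Parkside: 5.36 km
Eastfield–Westend: 2.78 km
Parkside–Westend: 8.06 km
Closest pair: Eastfield–Westend at 2.78 km.

Eastfield and Westend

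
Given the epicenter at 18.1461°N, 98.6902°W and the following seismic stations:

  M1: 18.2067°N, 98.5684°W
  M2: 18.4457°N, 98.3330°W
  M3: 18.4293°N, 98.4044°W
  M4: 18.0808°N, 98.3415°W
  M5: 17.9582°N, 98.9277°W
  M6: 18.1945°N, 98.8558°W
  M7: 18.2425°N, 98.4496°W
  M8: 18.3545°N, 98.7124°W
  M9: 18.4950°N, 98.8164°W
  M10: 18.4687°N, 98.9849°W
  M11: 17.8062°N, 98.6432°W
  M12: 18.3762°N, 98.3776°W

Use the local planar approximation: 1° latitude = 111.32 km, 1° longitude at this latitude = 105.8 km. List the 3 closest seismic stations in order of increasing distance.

M1, M6, M8

Distances from 18.1461°N, 98.6902°W:
M1: √((0.0606·111.32)² + (0.1218·105.8)²) = √(45.508408 + 166.060336) = 14.5454 km
M2: √((0.2996·111.32)² + (0.3572·105.8)²) = √(1112.320685 + 1428.217124) = 50.4037 km
M3: √((0.2832·111.32)² + (0.2858·105.8)²) = √(993.877579 + 914.314873) = 43.6829 km
M4: √((-0.0653·111.32)² + (0.3487·105.8)²) = √(52.841210 + 1361.053605) = 37.6018 km
M5: √((-0.1879·111.32)² + (-0.2375·105.8)²) = √(437.522060 + 631.391256) = 32.6942 km
M6: √((0.0484·111.32)² + (-0.1656·105.8)²) = √(29.029337 + 306.967219) = 18.3302 km
M7: √((0.0964·111.32)² + (0.2406·105.8)²) = √(115.159684 + 647.981462) = 27.6250 km
M8: √((0.2084·111.32)² + (-0.0222·105.8)²) = √(538.197684 + 5.516674) = 23.3177 km
M9: √((0.3489·111.32)² + (-0.1262·105.8)²) = √(1508.510489 + 178.274836) = 41.0705 km
M10: √((0.3226·111.32)² + (-0.2947·105.8)²) = √(1289.659678 + 972.146254) = 47.5584 km
M11: √((-0.3399·111.32)² + (0.0470·105.8)²) = √(1431.689120 + 24.726751) = 38.1630 km
M12: √((0.2301·111.32)² + (0.3126·105.8)²) = √(656.114495 + 1093.828621) = 41.8323 km
Sorted: M1 (14.5454 km) < M6 (18.3302 km) < M8 (23.3177 km) < M7 (27.6250 km) < M5 (32.6942 km) < …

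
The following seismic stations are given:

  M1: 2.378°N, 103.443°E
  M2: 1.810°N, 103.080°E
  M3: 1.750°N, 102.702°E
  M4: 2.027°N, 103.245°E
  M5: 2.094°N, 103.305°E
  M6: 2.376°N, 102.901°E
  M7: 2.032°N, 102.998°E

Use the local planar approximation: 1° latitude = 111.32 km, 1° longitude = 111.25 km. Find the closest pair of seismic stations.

M4 and M5

Pairwise distances:
M1–M2: √((-0.568·111.32)² + (-0.363·111.25)²) = √(3998.00255 + 1630.84726) = 75.026 km
M1–M3: √((-0.628·111.32)² + (-0.741·111.25)²) = √(4887.26269 + 6795.73531) = 108.088 km
M1–M4: √((-0.351·111.32)² + (-0.198·111.25)²) = √(1526.72434 + 485.21076) = 44.855 km
M1–M5: √((-0.284·111.32)² + (-0.138·111.25)²) = √(999.50064 + 235.69926) = 35.145 km
M1–M6: √((-0.002·111.32)² + (-0.542·111.25)²) = √(0.04957 + 3635.78851) = 60.298 km
M1–M7: √((-0.346·111.32)² + (-0.445·111.25)²) = √(1483.53772 + 2450.86879) = 62.725 km
M2–M3: √((-0.060·111.32)² + (-0.378·111.25)²) = √(44.61171 + 1768.41276) = 42.580 km
M2–M4: √((0.217·111.32)² + (0.165·111.25)²) = √(583.53359 + 336.95191) = 30.340 km
M2–M5: √((0.284·111.32)² + (0.225·111.25)²) = √(999.50064 + 626.56348) = 40.324 km
M2–M6: √((0.566·111.32)² + (-0.179·111.25)²) = √(3969.89717 + 396.55744) = 66.079 km
M2–M7: √((0.222·111.32)² + (-0.082·111.25)²) = √(610.73435 + 83.22001) = 26.343 km
M3–M4: √((0.277·111.32)² + (0.543·111.25)²) = √(950.83669 + 3649.21708) = 67.824 km
M3–M5: √((0.344·111.32)² + (0.603·111.25)²) = √(1466.43656 + 4500.22951) = 77.244 km
M3–M6: √((0.626·111.32)² + (0.199·111.25)²) = √(4856.18320 + 490.12425) = 73.118 km
M3–M7: √((0.282·111.32)² + (0.296·111.25)²) = √(985.47273 + 1084.38490) = 45.496 km
M4–M5: √((0.067·111.32)² + (0.060·111.25)²) = √(55.62833 + 44.55563) = 10.009 km
M4–M6: √((0.349·111.32)² + (-0.344·111.25)²) = √(1509.37534 + 1464.59290) = 54.534 km
M4–M7: √((0.005·111.32)² + (-0.247·111.25)²) = √(0.30980 + 755.08170) = 27.484 km
M5–M6: √((0.282·111.32)² + (-0.404·111.25)²) = √(985.47273 + 2020.05303) = 54.823 km
M5–M7: √((-0.062·111.32)² + (-0.307·111.25)²) = √(47.63540 + 1166.47864) = 34.844 km
M6–M7: √((-0.344·111.32)² + (0.097·111.25)²) = √(1466.43656 + 116.45108) = 39.786 km
Closest pair: M4–M5 at 10.009 km.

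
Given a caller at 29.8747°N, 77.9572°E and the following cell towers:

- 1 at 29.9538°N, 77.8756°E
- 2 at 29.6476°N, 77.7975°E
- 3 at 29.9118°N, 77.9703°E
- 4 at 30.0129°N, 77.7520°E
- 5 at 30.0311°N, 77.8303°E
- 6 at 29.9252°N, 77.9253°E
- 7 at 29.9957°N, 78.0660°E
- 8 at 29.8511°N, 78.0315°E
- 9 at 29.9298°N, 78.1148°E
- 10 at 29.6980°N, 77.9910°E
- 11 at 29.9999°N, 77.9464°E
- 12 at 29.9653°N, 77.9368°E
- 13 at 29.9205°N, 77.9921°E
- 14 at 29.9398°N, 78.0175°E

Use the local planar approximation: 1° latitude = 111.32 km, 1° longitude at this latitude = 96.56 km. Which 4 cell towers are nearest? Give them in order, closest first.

3, 13, 6, 8

Distances from 29.8747°N, 77.9572°E:
1: √((0.0791·111.32)² + (-0.0816·96.56)²) = √(77.535280 + 62.083305) = 11.8160 km
2: √((-0.2271·111.32)² + (-0.1597·96.56)²) = √(639.117433 + 237.795891) = 29.6127 km
3: √((0.0371·111.32)² + (0.0131·96.56)²) = √(17.056669 + 1.600063) = 4.3193 km
4: √((0.1382·111.32)² + (-0.2052·96.56)²) = √(236.680502 + 392.599034) = 25.0854 km
5: √((0.1564·111.32)² + (-0.1269·96.56)²) = √(303.123700 + 150.147380) = 21.2902 km
6: √((0.0505·111.32)² + (-0.0319·96.56)²) = √(31.603061 + 9.488026) = 6.4102 km
7: √((0.1210·111.32)² + (0.1088·96.56)²) = √(181.433357 + 110.370321) = 17.0823 km
8: √((-0.0236·111.32)² + (0.0743·96.56)²) = √(6.901928 + 51.472130) = 7.6403 km
9: √((0.0551·111.32)² + (0.1576·96.56)²) = √(37.622668 + 231.583141) = 16.4075 km
10: √((-0.1767·111.32)² + (0.0338·96.56)²) = √(386.918499 + 10.651920) = 19.9392 km
11: √((0.1252·111.32)² + (-0.0108·96.56)²) = √(194.247328 + 1.087532) = 13.9762 km
12: √((0.0906·111.32)² + (-0.0204·96.56)²) = √(101.719166 + 3.880207) = 10.2762 km
13: √((0.0458·111.32)² + (0.0349·96.56)²) = √(25.994254 + 11.356523) = 6.1115 km
14: √((0.0651·111.32)² + (0.0603·96.56)²) = √(52.518023 + 33.902298) = 9.2963 km
Sorted: 3 (4.3193 km) < 13 (6.1115 km) < 6 (6.4102 km) < 8 (7.6403 km) < 14 (9.2963 km) < 12 (10.2762 km) < …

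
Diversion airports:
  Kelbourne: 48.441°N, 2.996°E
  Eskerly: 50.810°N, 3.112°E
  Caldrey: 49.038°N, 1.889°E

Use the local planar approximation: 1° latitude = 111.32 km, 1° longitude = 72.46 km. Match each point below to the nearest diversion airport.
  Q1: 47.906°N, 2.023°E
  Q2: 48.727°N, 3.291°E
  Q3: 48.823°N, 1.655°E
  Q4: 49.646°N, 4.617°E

Q1 at 47.906°N, 2.023°E:
  Kelbourne: √((0.535·111.32)² + (0.973·72.46)²) = √(3546.94096 + 4970.75479) = 92.291 km
  Eskerly: √((2.904·111.32)² + (1.089·72.46)²) = √(104505.61356 + 6226.62081) = 332.765 km
  Caldrey: √((1.132·111.32)² + (-0.134·72.46)²) = √(15879.58868 + 94.27711) = 126.388 km
  → nearest: Kelbourne (92.291 km)
Q2 at 48.727°N, 3.291°E:
  Kelbourne: √((-0.286·111.32)² + (-0.295·72.46)²) = √(1013.62768 + 456.92055) = 38.348 km
  Eskerly: √((2.083·111.32)² + (-0.179·72.46)²) = √(53768.13035 + 168.22972) = 232.242 km
  Caldrey: √((0.311·111.32)² + (-1.402·72.46)²) = √(1198.58041 + 10320.30867) = 107.326 km
  → nearest: Kelbourne (38.348 km)
Q3 at 48.823°N, 1.655°E:
  Kelbourne: √((-0.382·111.32)² + (1.341·72.46)²) = √(1808.31099 + 9441.78735) = 106.066 km
  Eskerly: √((1.987·111.32)² + (1.457·72.46)²) = √(48926.27247 + 11145.91593) = 245.096 km
  Caldrey: √((0.215·111.32)² + (0.234·72.46)²) = √(572.82678 + 287.49373) = 29.331 km
  → nearest: Caldrey (29.331 km)
Q4 at 49.646°N, 4.617°E:
  Kelbourne: √((-1.205·111.32)² + (-1.621·72.46)²) = √(17993.70057 + 13796.30189) = 178.298 km
  Eskerly: √((1.164·111.32)² + (-1.505·72.46)²) = √(16790.06417 + 11892.40414) = 169.359 km
  Caldrey: √((-0.608·111.32)² + (-2.728·72.46)²) = √(4580.92893 + 39073.77680) = 208.937 km
  → nearest: Eskerly (169.359 km)

Q1→Kelbourne; Q2→Kelbourne; Q3→Caldrey; Q4→Eskerly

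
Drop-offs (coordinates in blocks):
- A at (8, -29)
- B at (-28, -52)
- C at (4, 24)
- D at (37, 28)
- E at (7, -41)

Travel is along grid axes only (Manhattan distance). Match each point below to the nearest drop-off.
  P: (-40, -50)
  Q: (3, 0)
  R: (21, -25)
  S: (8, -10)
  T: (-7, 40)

P→B; Q→C; R→A; S→A; T→C

P at (-40, -50):
  A: |48| + |21| = 48 + 21 = 69 blocks
  B: |12| + |-2| = 12 + 2 = 14 blocks
  C: |44| + |74| = 44 + 74 = 118 blocks
  D: |77| + |78| = 77 + 78 = 155 blocks
  E: |47| + |9| = 47 + 9 = 56 blocks
  → nearest: B (14 blocks)
Q at (3, 0):
  A: |5| + |-29| = 5 + 29 = 34 blocks
  B: |-31| + |-52| = 31 + 52 = 83 blocks
  C: |1| + |24| = 1 + 24 = 25 blocks
  D: |34| + |28| = 34 + 28 = 62 blocks
  E: |4| + |-41| = 4 + 41 = 45 blocks
  → nearest: C (25 blocks)
R at (21, -25):
  A: |-13| + |-4| = 13 + 4 = 17 blocks
  B: |-49| + |-27| = 49 + 27 = 76 blocks
  C: |-17| + |49| = 17 + 49 = 66 blocks
  D: |16| + |53| = 16 + 53 = 69 blocks
  E: |-14| + |-16| = 14 + 16 = 30 blocks
  → nearest: A (17 blocks)
S at (8, -10):
  A: |0| + |-19| = 0 + 19 = 19 blocks
  B: |-36| + |-42| = 36 + 42 = 78 blocks
  C: |-4| + |34| = 4 + 34 = 38 blocks
  D: |29| + |38| = 29 + 38 = 67 blocks
  E: |-1| + |-31| = 1 + 31 = 32 blocks
  → nearest: A (19 blocks)
T at (-7, 40):
  A: |15| + |-69| = 15 + 69 = 84 blocks
  B: |-21| + |-92| = 21 + 92 = 113 blocks
  C: |11| + |-16| = 11 + 16 = 27 blocks
  D: |44| + |-12| = 44 + 12 = 56 blocks
  E: |14| + |-81| = 14 + 81 = 95 blocks
  → nearest: C (27 blocks)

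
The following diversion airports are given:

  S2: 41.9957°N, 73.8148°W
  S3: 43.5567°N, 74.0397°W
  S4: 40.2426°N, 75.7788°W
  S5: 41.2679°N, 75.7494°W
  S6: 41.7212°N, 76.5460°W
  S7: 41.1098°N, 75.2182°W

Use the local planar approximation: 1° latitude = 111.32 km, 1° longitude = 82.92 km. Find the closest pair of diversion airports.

Pairwise distances:
S2–S3: √((1.5610·111.32)² + (-0.2249·82.92)²) = √(30196.193621 + 347.774310) = 174.7683 km
S2–S4: √((-1.7531·111.32)² + (-1.9640·82.92)²) = √(38085.509934 + 26521.711940) = 254.1795 km
S2–S5: √((-0.7278·111.32)² + (-1.9346·82.92)²) = √(6564.029102 + 25733.624156) = 179.7155 km
S2–S6: √((-0.2745·111.32)² + (-2.7312·82.92)²) = √(933.751028 + 51289.160947) = 228.5233 km
S2–S7: √((-0.8859·111.32)² + (-1.4034·82.92)²) = √(9725.586452 + 13541.960143) = 152.5370 km
S3–S4: √((-3.3141·111.32)² + (-1.7391·82.92)²) = √(136106.107190 + 20795.420043) = 396.1080 km
S3–S5: √((-2.2888·111.32)² + (-1.7097·82.92)²) = √(64917.544590 + 20098.257690) = 291.5747 km
S3–S6: √((-1.8355·111.32)² + (-2.5063·82.92)²) = √(41749.874372 + 43190.148279) = 291.4447 km
S3–S7: √((-2.4469·111.32)² + (-1.1785·82.92)²) = √(74195.717201 + 9549.436838) = 289.3875 km
S4–S5: √((1.0253·111.32)² + (0.0294·82.92)²) = √(13027.116892 + 5.943103) = 114.1624 km
S4–S6: √((1.4786·111.32)² + (-0.7672·82.92)²) = √(27092.419963 + 4047.023956) = 176.4637 km
S4–S7: √((0.8672·111.32)² + (0.5606·82.92)²) = √(9319.335219 + 2160.850762) = 107.1456 km
S5–S6: √((0.4533·111.32)² + (-0.7966·82.92)²) = √(2546.348449 + 4363.140428) = 83.1233 km
S5–S7: √((-0.1581·111.32)² + (0.5312·82.92)²) = √(309.749158 + 1940.147371) = 47.4331 km
S6–S7: √((-0.6114·111.32)² + (1.3278·82.92)²) = √(4632.306255 + 12122.268957) = 129.4395 km
Closest pair: S5–S7 at 47.4331 km.

S5 and S7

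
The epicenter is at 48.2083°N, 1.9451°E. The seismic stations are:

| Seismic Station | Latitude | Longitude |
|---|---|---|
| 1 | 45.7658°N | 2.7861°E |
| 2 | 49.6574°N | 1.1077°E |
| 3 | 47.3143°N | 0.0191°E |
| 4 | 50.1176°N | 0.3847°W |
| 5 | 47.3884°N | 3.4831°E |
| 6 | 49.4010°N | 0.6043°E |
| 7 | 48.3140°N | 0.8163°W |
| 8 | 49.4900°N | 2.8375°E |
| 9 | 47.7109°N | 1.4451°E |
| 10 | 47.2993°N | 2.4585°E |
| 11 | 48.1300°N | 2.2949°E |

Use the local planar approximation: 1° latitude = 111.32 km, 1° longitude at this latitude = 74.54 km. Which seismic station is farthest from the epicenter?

1

Distances from 48.2083°N, 1.9451°E:
1: √((-2.4425·111.32)² + (0.8410·74.54)²) = √(73929.120581 + 3929.802897) = 279.0321 km
2: √((1.4491·111.32)² + (-0.8374·74.54)²) = √(26022.145942 + 3896.230933) = 172.9693 km
3: √((-0.8940·111.32)² + (-1.9260·74.54)²) = √(9904.246323 + 20610.633581) = 174.6851 km
4: √((1.9093·111.32)² + (-2.3298·74.54)²) = √(45174.644173 + 30158.938988) = 274.4696 km
5: √((-0.8199·111.32)² + (1.5380·74.54)²) = √(8330.444362 + 13142.907392) = 146.5379 km
6: √((1.1927·111.32)² + (-1.3408·74.54)²) = √(17628.235098 + 9988.649623) = 166.1833 km
7: √((0.1057·111.32)² + (-2.7614·74.54)²) = √(138.451087 + 42367.946778) = 206.1708 km
8: √((1.2817·111.32)² + (0.8924·74.54)²) = √(20357.252525 + 4424.843348) = 157.4233 km
9: √((-0.4974·111.32)² + (-0.5000·74.54)²) = √(3065.899801 + 1389.052900) = 66.7454 km
10: √((-0.9090·111.32)² + (0.5134·74.54)²) = √(10239.391814 + 1464.503809) = 108.1845 km
11: √((-0.0783·111.32)² + (0.3498·74.54)²) = √(75.974862 + 679.858274) = 27.4924 km
Maximum: 1 at 279.0321 km.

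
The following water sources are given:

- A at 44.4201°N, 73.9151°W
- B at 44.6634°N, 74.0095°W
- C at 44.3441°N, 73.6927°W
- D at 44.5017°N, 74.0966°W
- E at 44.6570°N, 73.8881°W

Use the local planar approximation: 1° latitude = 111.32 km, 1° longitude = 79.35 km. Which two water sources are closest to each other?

B and E

Pairwise distances:
A–B: √((0.2433·111.32)² + (-0.0944·79.35)²) = √(733.551506 + 56.109688) = 28.1009 km
A–C: √((-0.0760·111.32)² + (0.2224·79.35)²) = √(71.577015 + 311.432139) = 19.5706 km
A–D: √((0.0816·111.32)² + (-0.1815·79.35)²) = √(82.513824 + 207.418324) = 17.0274 km
A–E: √((0.2369·111.32)² + (0.0270·79.35)²) = √(695.466983 + 4.590092) = 26.4586 km
B–C: √((-0.3193·111.32)² + (0.3168·79.35)²) = √(1263.409774 + 631.923066) = 43.5354 km
B–D: √((-0.1617·111.32)² + (-0.0871·79.35)²) = √(324.015984 + 47.767243) = 19.2817 km
B–E: √((-0.0064·111.32)² + (0.1214·79.35)²) = √(0.507582 + 92.796423) = 9.6594 km
C–D: √((0.1576·111.32)² + (-0.4039·79.35)²) = √(307.793059 + 1027.168207) = 36.5371 km
C–E: √((0.3129·111.32)² + (-0.1954·79.35)²) = √(1213.270175 + 240.404715) = 38.1271 km
D–E: √((0.1553·111.32)² + (0.2085·79.35)²) = √(298.874806 + 273.719653) = 23.9289 km
Closest pair: B–E at 9.6594 km.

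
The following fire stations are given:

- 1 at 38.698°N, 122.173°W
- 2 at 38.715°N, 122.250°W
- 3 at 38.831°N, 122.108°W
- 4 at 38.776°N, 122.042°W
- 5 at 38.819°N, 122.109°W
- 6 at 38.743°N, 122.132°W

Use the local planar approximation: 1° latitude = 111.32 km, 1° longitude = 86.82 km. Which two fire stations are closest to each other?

Pairwise distances:
3–5: 1.339 km
1–6: 6.145 km
1–2: 6.948 km
4–5: 7.533 km
3–4: 8.386 km
4–6: 8.634 km
5–6: 8.693 km
3–6: 10.015 km
2–6: 10.708 km
1–4: 14.309 km
1–5: 14.571 km
1–3: 15.845 km
2–5: 16.849 km
2–3: 17.853 km
2–4: 19.293 km
Closest pair: 3–5 at 1.339 km.

3 and 5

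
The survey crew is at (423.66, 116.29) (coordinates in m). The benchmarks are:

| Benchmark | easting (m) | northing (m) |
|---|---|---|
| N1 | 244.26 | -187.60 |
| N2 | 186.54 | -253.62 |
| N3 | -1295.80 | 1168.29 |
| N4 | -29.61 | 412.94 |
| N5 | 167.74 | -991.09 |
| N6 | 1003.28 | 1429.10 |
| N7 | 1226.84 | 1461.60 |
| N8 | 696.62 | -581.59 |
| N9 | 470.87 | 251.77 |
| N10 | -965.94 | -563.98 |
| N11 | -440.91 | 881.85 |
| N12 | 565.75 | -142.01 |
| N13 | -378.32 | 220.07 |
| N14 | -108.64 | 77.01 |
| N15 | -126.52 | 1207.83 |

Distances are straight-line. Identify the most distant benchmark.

N3

Distances from (423.66, 116.29):
N1: 352.89 m
N2: 439.39 m
N3: 2015.75 m
N4: 541.71 m
N5: 1136.57 m
N6: 1435.07 m
N7: 1566.83 m
N8: 749.36 m
N9: 143.47 m
N10: 1547.18 m
N11: 1154.80 m
N12: 294.80 m
N13: 808.67 m
N14: 533.75 m
N15: 1222.36 m
Maximum: N3 at 2015.75 m.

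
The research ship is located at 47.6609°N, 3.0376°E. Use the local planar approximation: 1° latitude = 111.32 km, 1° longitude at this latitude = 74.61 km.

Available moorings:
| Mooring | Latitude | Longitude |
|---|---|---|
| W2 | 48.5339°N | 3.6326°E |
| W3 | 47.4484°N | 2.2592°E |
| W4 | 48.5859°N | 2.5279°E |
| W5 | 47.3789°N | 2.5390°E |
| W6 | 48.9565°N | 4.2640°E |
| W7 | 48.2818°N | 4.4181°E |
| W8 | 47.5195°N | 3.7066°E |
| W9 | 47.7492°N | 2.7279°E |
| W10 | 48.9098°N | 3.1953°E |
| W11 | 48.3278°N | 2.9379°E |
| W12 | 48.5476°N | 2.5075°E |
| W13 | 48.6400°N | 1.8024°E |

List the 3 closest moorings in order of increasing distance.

Distances from 47.6609°N, 3.0376°E:
W2: √((0.8730·111.32)² + (0.5950·74.61)²) = √(9444.411095 + 1970.734010) = 106.8417 km
W3: √((-0.2125·111.32)² + (-0.7784·74.61)²) = √(559.582680 + 3372.871025) = 62.7093 km
W4: √((0.9250·111.32)² + (-0.5097·74.61)²) = √(10603.026841 + 1446.183317) = 109.7689 km
W5: √((-0.2820·111.32)² + (-0.4986·74.61)²) = √(985.472732 + 1383.880623) = 48.6760 km
W6: √((1.2956·111.32)² + (1.2264·74.61)²) = √(20801.194459 + 8372.561835) = 170.8033 km
W7: √((0.6209·111.32)² + (1.3805·74.61)²) = √(4777.379207 + 10608.815631) = 124.0411 km
W8: √((-0.1414·111.32)² + (0.6690·74.61)²) = √(247.767999 + 2491.416381) = 52.3372 km
W9: √((0.0883·111.32)² + (-0.3097·74.61)²) = √(96.620171 + 533.920371) = 25.1106 km
W10: √((1.2489·111.32)² + (0.1577·74.61)²) = √(19328.659103 + 138.438685) = 139.5245 km
W11: √((0.6669·111.32)² + (-0.0997·74.61)²) = √(5511.474852 + 55.333023) = 74.6110 km
W12: √((0.8867·111.32)² + (-0.5301·74.61)²) = √(9743.159501 + 1564.262696) = 106.3364 km
W13: √((0.9791·111.32)² + (-1.2352·74.61)²) = √(11879.563859 + 8493.147098) = 142.7330 km
Sorted: W9 (25.1106 km) < W5 (48.6760 km) < W8 (52.3372 km) < W3 (62.7093 km) < W11 (74.6110 km) < …

W9, W5, W8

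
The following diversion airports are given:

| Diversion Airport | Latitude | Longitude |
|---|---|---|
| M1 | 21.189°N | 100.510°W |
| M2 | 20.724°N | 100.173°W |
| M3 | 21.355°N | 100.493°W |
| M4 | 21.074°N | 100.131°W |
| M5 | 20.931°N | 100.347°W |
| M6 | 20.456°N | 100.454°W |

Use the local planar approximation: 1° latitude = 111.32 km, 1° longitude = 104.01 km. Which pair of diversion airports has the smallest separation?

Pairwise distances:
M1–M2: √((-0.465·111.32)² + (0.337·104.01)²) = √(2679.49099 + 1228.59854) = 62.515 km
M1–M3: √((0.166·111.32)² + (0.017·104.01)²) = √(341.47788 + 3.12643) = 18.564 km
M1–M4: √((-0.115·111.32)² + (0.379·104.01)²) = √(163.88608 + 1553.91984) = 41.446 km
M1–M5: √((-0.258·111.32)² + (0.163·104.01)²) = √(824.87057 + 287.42557) = 33.351 km
M1–M6: √((-0.733·111.32)² + (0.056·104.01)²) = √(6658.16180 + 33.92550) = 81.805 km
M2–M3: √((0.631·111.32)² + (-0.320·104.01)²) = √(4934.06781 + 1107.77140) = 77.729 km
M2–M4: √((0.350·111.32)² + (0.042·104.01)²) = √(1518.03744 + 19.08309) = 39.206 km
M2–M5: √((0.207·111.32)² + (-0.174·104.01)²) = √(530.99091 + 327.52819) = 29.300 km
M2–M6: √((-0.268·111.32)² + (-0.281·104.01)²) = √(890.05324 + 854.20642) = 41.764 km
M3–M4: √((-0.281·111.32)² + (0.362·104.01)²) = √(978.49596 + 1417.64449) = 48.950 km
M3–M5: √((-0.424·111.32)² + (0.146·104.01)²) = √(2227.80979 + 230.59820) = 49.582 km
M3–M6: √((-0.899·111.32)² + (0.039·104.01)²) = √(10015.34188 + 16.45430) = 100.159 km
M4–M5: √((-0.143·111.32)² + (-0.216·104.01)²) = √(253.40692 + 504.72835) = 27.534 km
M4–M6: √((-0.618·111.32)² + (-0.323·104.01)²) = √(4732.85659 + 1128.63948) = 76.560 km
M5–M6: √((-0.475·111.32)² + (-0.107·104.01)²) = √(2795.97713 + 123.85620) = 54.035 km
Closest pair: M1–M3 at 18.564 km.

M1 and M3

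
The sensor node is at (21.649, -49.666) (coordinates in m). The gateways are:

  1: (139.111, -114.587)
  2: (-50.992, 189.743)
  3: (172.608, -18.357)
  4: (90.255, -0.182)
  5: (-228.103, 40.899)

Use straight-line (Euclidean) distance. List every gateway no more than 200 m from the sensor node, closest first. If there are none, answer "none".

Distances from (21.649, -49.666):
1: 134.209 m
2: 250.187 m
3: 154.172 m
4: 84.590 m
5: 265.665 m
Threshold 200 m: 4 (84.590 m), 1 (134.209 m), 3 (154.172 m) are within range.

4, 1, 3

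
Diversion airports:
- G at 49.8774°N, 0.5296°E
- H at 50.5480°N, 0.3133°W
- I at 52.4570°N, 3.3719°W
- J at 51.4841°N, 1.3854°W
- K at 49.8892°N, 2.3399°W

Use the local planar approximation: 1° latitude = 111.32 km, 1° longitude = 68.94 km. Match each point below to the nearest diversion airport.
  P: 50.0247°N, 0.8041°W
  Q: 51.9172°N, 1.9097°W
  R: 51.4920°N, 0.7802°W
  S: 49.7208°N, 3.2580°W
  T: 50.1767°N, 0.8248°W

P→H; Q→J; R→J; S→K; T→H

P at 50.0247°N, 0.8041°W:
  G: √((-0.1473·111.32)² + (1.3337·68.94)²) = √(268.875907 + 8453.934146) = 93.3960 km
  H: √((0.5233·111.32)² + (0.4908·68.94)²) = √(3393.500088 + 1144.858113) = 67.3673 km
  I: √((2.4323·111.32)² + (-2.5678·68.94)²) = √(73312.946580 + 31337.543310) = 323.4973 km
  J: √((1.4594·111.32)² + (-0.5813·68.94)²) = √(26393.384168 + 1605.991358) = 167.3301 km
  K: √((-0.1355·111.32)² + (-1.5358·68.94)²) = √(227.522832 + 11210.161895) = 106.9471 km
  → nearest: H (67.3673 km)
Q at 51.9172°N, 1.9097°W:
  G: √((-2.0398·111.32)² + (2.4393·68.94)²) = √(51561.028319 + 28279.582250) = 282.5608 km
  H: √((-1.3692·111.32)² + (1.5964·68.94)²) = √(23231.656425 + 12112.282635) = 187.9998 km
  I: √((0.5398·111.32)² + (-1.4622·68.94)²) = √(3610.872517 + 10161.460125) = 117.3556 km
  J: √((-0.4331·111.32)² + (0.5243·68.94)²) = √(2324.463670 + 1306.478519) = 60.2573 km
  K: √((-2.0280·111.32)² + (-0.4302·68.94)²) = √(50966.204988 + 879.596252) = 227.6967 km
  → nearest: J (60.2573 km)
R at 51.4920°N, 0.7802°W:
  G: √((-1.6146·111.32)² + (1.3098·68.94)²) = √(32305.486946 + 8153.658733) = 201.1446 km
  H: √((-0.9440·111.32)² + (0.4669·68.94)²) = √(11043.084210 + 1036.072880) = 109.9052 km
  I: √((0.9650·111.32)² + (-2.5917·68.94)²) = √(11539.872806 + 31923.611401) = 208.4790 km
  J: √((-0.0079·111.32)² + (-0.6052·68.94)²) = √(0.773394 + 1740.766005) = 41.7318 km
  K: √((-1.6028·111.32)² + (-1.5597·68.94)²) = √(31835.015294 + 11561.780031) = 208.3190 km
  → nearest: J (41.7318 km)
S at 49.7208°N, 3.2580°W:
  G: √((0.1566·111.32)² + (3.7876·68.94)²) = √(303.899448 + 68182.162891) = 261.6984 km
  H: √((0.8272·111.32)² + (2.9447·68.94)²) = √(8479.445376 + 41212.092966) = 222.9160 km
  I: √((2.7362·111.32)² + (-0.1139·68.94)²) = √(92777.373251 + 61.658081) = 304.6950 km
  J: √((1.7633·111.32)² + (1.8726·68.94)²) = √(38529.982375 + 16666.046770) = 234.9384 km
  K: √((0.1684·111.32)² + (0.9181·68.94)²) = √(351.423314 + 4006.106891) = 66.0116 km
  → nearest: K (66.0116 km)
T at 50.1767°N, 0.8248°W:
  G: √((-0.2993·111.32)² + (1.3544·68.94)²) = √(1110.094188 + 8718.393130) = 99.1387 km
  H: √((0.3713·111.32)² + (0.5115·68.94)²) = √(1708.426478 + 1243.465769) = 54.3313 km
  I: √((2.2803·111.32)² + (-2.5471·68.94)²) = √(64436.266618 + 30834.332397) = 308.6594 km
  J: √((1.3074·111.32)² + (-0.5606·68.94)²) = √(21181.824069 + 1493.649662) = 150.5838 km
  K: √((-0.2875·111.32)² + (-1.5151·68.94)²) = √(1024.288020 + 10910.010148) = 109.2442 km
  → nearest: H (54.3313 km)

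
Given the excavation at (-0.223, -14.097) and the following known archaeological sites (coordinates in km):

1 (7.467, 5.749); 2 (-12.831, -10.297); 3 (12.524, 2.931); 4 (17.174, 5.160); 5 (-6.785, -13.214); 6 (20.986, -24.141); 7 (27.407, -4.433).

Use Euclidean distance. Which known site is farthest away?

7

Distances from (-0.223, -14.097):
1: √((7.690)² + (19.846)²) = √(59.13610 + 393.86372) = 21.284 km
2: √((-12.608)² + (3.800)²) = √(158.96166 + 14.44000) = 13.168 km
3: √((12.747)² + (17.028)²) = √(162.48601 + 289.95278) = 21.271 km
4: √((17.397)² + (19.257)²) = √(302.65561 + 370.83205) = 25.952 km
5: √((-6.562)² + (0.883)²) = √(43.05984 + 0.77969) = 6.621 km
6: √((21.209)² + (-10.044)²) = √(449.82168 + 100.88194) = 23.467 km
7: √((27.630)² + (9.664)²) = √(763.41690 + 93.39290) = 29.271 km
Maximum: 7 at 29.271 km.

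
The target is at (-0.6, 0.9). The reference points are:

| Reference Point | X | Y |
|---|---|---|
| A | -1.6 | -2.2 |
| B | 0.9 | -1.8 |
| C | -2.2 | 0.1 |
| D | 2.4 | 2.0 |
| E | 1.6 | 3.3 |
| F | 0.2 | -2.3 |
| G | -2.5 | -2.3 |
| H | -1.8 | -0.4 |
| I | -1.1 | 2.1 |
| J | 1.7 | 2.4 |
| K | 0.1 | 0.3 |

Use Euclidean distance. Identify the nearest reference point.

Distances from (-0.6, 0.9):
A: √((-1.0)² + (-3.1)²) = √(1.00000 + 9.61000) = 3.257
B: √((1.5)² + (-2.7)²) = √(2.25000 + 7.29000) = 3.089
C: √((-1.6)² + (-0.8)²) = √(2.56000 + 0.64000) = 1.789
D: √((3.0)² + (1.1)²) = √(9.00000 + 1.21000) = 3.195
E: √((2.2)² + (2.4)²) = √(4.84000 + 5.76000) = 3.256
F: √((0.8)² + (-3.2)²) = √(0.64000 + 10.24000) = 3.298
G: √((-1.9)² + (-3.2)²) = √(3.61000 + 10.24000) = 3.722
H: √((-1.2)² + (-1.3)²) = √(1.44000 + 1.69000) = 1.769
I: √((-0.5)² + (1.2)²) = √(0.25000 + 1.44000) = 1.300
J: √((2.3)² + (1.5)²) = √(5.29000 + 2.25000) = 2.746
K: √((0.7)² + (-0.6)²) = √(0.49000 + 0.36000) = 0.922
Minimum: K at 0.922.

K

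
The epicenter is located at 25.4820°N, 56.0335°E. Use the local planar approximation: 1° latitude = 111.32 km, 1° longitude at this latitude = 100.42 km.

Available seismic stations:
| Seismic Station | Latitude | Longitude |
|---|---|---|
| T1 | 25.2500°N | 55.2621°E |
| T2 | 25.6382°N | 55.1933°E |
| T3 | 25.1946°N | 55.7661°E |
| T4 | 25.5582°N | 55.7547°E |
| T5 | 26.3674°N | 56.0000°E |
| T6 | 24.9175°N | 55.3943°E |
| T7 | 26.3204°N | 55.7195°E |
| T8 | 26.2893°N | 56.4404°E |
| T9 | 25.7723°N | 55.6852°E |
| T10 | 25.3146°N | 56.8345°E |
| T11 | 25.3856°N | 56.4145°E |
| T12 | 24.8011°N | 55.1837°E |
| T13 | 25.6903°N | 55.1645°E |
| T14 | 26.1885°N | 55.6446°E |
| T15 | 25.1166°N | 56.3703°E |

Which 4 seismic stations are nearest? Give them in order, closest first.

Distances from 25.4820°N, 56.0335°E:
T1: √((-0.2320·111.32)² + (-0.7714·100.42)²) = √(666.994673 + 6000.669437) = 81.6558 km
T2: √((0.1562·111.32)² + (-0.8402·100.42)²) = √(302.348943 + 7118.783554) = 86.1460 km
T3: √((-0.2874·111.32)² + (-0.2674·100.42)²) = √(1023.575596 + 721.046445) = 41.7687 km
T4: √((0.0762·111.32)² + (-0.2788·100.42)²) = √(71.954231 + 783.837384) = 29.2539 km
T5: √((0.8854·111.32)² + (-0.0335·100.42)²) = √(9714.611351 + 11.316967) = 98.6201 km
T6: √((-0.5645·111.32)² + (-0.6392·100.42)²) = √(3948.883195 + 4120.158911) = 89.8278 km
T7: √((0.8384·111.32)² + (-0.3140·100.42)²) = √(8710.617323 + 994.259456) = 98.5133 km
T8: √((0.8073·111.32)² + (0.4069·100.42)²) = √(8076.371737 + 1669.612985) = 98.7218 km
T9: √((0.2903·111.32)² + (-0.3483·100.42)²) = √(1044.336524 + 1223.340582) = 47.6201 km
T10: √((-0.1674·111.32)² + (0.8010·100.42)²) = √(347.262032 + 6470.017662) = 82.5668 km
T11: √((-0.0964·111.32)² + (0.3810·100.42)²) = √(115.159684 + 1463.829130) = 39.7365 km
T12: √((-0.6809·111.32)² + (-0.8498·100.42)²) = √(5745.304666 + 7282.389232) = 114.1389 km
T13: √((0.2083·111.32)² + (-0.8690·100.42)²) = √(537.681303 + 7615.176734) = 90.2932 km
T14: √((0.7065·111.32)² + (-0.3889·100.42)²) = √(6185.441840 + 1525.163209) = 87.8101 km
T15: √((-0.3654·111.32)² + (0.3368·100.42)²) = √(1654.563660 + 1143.890886) = 52.9004 km
Sorted: T4 (29.2539 km) < T11 (39.7365 km) < T3 (41.7687 km) < T9 (47.6201 km) < T15 (52.9004 km) < T1 (81.6558 km) < …

T4, T11, T3, T9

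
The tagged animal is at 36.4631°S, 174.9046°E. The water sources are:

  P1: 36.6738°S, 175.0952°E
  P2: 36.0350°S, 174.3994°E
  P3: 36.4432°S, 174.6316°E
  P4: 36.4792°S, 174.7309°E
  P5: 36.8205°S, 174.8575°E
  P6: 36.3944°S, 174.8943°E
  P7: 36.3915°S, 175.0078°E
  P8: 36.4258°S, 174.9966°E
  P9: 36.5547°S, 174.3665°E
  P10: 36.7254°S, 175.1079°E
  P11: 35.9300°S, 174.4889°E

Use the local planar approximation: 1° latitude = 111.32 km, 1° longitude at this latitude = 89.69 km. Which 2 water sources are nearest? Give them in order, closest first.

P6, P8

Distances from 36.4631°S, 174.9046°E:
P1: 29.0238 km
P2: 65.7588 km
P3: 24.5854 km
P4: 15.6819 km
P5: 40.0094 km
P6: 7.7033 km
P7: 12.2149 km
P8: 9.2373 km
P9: 49.3276 km
P10: 34.4249 km
P11: 70.0849 km
Sorted: P6 (7.7033 km) < P8 (9.2373 km) < P7 (12.2149 km) < P4 (15.6819 km) < …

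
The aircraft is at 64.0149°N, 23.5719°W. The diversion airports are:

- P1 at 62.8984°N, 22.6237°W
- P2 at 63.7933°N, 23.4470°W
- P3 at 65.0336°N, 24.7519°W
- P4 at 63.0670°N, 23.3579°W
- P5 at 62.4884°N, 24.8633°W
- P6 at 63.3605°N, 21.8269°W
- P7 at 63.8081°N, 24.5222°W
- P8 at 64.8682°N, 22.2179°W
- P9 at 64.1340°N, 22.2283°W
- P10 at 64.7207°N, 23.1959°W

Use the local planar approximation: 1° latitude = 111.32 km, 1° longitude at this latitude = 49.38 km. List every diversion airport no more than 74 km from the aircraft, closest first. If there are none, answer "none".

P2, P7, P9

Distances from 64.0149°N, 23.5719°W:
P1: √((-1.1165·111.32)² + (0.9482·49.38)²) = √(15447.700834 + 2192.310547) = 132.8157 km
P2: √((-0.2216·111.32)² + (0.1249·49.38)²) = √(608.535484 + 38.038821) = 25.4278 km
P3: √((1.0187·111.32)² + (-1.1800·49.38)²) = √(12859.941934 + 3395.206439) = 127.4957 km
P4: √((-0.9479·111.32)² + (0.2140·49.38)²) = √(11134.518517 + 111.668252) = 106.0480 km
P5: √((-1.5265·111.32)² + (-1.2914·49.38)²) = √(28876.198103 + 4066.527704) = 181.5013 km
P6: √((-0.6544·111.32)² + (1.7450·49.38)²) = √(5306.803130 + 7424.941458) = 112.8350 km
P7: √((-0.2068·111.32)² + (-0.9503·49.38)²) = √(529.965336 + 2202.032020) = 52.2685 km
P8: √((0.8533·111.32)² + (1.3540·49.38)²) = √(9022.977753 + 4470.329135) = 116.1607 km
P9: √((0.1191·111.32)² + (1.3436·49.38)²) = √(175.780185 + 4401.920163) = 67.6587 km
P10: √((0.7058·111.32)² + (0.3760·49.38)²) = √(6173.190844 + 344.729033) = 80.7336 km
Threshold 74 km: P2 (25.4278 km), P7 (52.2685 km), P9 (67.6587 km) are within range.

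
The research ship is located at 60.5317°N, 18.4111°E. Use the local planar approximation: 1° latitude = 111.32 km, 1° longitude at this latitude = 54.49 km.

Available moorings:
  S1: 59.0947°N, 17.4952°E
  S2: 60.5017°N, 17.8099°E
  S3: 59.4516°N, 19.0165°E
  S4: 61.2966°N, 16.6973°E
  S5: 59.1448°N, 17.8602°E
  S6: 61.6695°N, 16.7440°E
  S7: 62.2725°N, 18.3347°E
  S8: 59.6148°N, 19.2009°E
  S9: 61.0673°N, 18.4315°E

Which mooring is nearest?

Distances from 60.5317°N, 18.4111°E:
S1: 167.5713 km
S2: 32.9292 km
S3: 124.6800 km
S4: 126.3766 km
S5: 157.2809 km
S6: 155.8675 km
S7: 193.8306 km
S8: 110.7712 km
S9: 59.6334 km
Minimum: S2 at 32.9292 km.

S2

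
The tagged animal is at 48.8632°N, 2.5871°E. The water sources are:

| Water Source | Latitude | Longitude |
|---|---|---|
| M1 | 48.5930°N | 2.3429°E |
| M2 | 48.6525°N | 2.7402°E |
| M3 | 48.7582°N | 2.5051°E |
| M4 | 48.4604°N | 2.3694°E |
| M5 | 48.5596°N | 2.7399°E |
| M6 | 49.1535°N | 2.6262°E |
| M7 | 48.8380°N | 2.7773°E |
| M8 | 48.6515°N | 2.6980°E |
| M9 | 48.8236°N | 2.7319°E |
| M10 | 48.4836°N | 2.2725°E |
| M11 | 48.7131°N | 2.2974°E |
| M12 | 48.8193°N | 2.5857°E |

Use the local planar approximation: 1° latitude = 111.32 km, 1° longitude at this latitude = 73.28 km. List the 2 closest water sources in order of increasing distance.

Distances from 48.8632°N, 2.5871°E:
M1: 34.9994 km
M2: 26.0002 km
M3: 13.1427 km
M4: 47.5930 km
M5: 35.6033 km
M6: 32.4430 km
M7: 14.2174 km
M8: 24.9283 km
M9: 11.4902 km
M10: 48.1367 km
M11: 27.0162 km
M12: 4.8880 km
Sorted: M12 (4.8880 km) < M9 (11.4902 km) < M3 (13.1427 km) < M7 (14.2174 km) < …

M12, M9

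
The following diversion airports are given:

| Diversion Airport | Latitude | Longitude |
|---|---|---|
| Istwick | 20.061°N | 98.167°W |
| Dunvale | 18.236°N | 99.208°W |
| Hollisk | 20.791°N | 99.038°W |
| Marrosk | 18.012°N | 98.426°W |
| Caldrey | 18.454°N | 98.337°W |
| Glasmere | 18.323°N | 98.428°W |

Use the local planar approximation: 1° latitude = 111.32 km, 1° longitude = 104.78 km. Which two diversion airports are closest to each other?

Caldrey and Glasmere

Pairwise distances:
Istwick–Dunvale: 230.589 km
Istwick–Hollisk: 122.200 km
Istwick–Marrosk: 229.703 km
Istwick–Caldrey: 179.776 km
Istwick–Glasmere: 195.397 km
Dunvale–Hollisk: 284.980 km
Dunvale–Marrosk: 85.648 km
Dunvale–Caldrey: 94.435 km
Dunvale–Glasmere: 82.300 km
Hollisk–Marrosk: 315.934 km
Hollisk–Caldrey: 270.325 km
Hollisk–Glasmere: 282.075 km
Marrosk–Caldrey: 50.079 km
Marrosk–Glasmere: 34.621 km
Caldrey–Glasmere: 17.423 km
Closest pair: Caldrey–Glasmere at 17.423 km.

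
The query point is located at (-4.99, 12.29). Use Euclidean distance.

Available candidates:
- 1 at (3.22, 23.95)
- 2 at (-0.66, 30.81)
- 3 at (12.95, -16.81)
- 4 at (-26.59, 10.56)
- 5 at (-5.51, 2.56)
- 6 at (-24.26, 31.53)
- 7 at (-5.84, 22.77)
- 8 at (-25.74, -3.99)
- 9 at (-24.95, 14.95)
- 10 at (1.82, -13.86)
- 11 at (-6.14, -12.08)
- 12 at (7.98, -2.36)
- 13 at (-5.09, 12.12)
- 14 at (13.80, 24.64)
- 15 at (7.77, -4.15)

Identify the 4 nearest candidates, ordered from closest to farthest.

13, 5, 7, 1

Distances from (-4.99, 12.29):
1: √((8.21)² + (11.66)²) = √(67.4041 + 135.9556) = 14.26
2: √((4.33)² + (18.52)²) = √(18.7489 + 342.9904) = 19.02
3: √((17.94)² + (-29.10)²) = √(321.8436 + 846.8100) = 34.19
4: √((-21.60)² + (-1.73)²) = √(466.5600 + 2.9929) = 21.67
5: √((-0.52)² + (-9.73)²) = √(0.2704 + 94.6729) = 9.74
6: √((-19.27)² + (19.24)²) = √(371.3329 + 370.1776) = 27.23
7: √((-0.85)² + (10.48)²) = √(0.7225 + 109.8304) = 10.51
8: √((-20.75)² + (-16.28)²) = √(430.5625 + 265.0384) = 26.37
9: √((-19.96)² + (2.66)²) = √(398.4016 + 7.0756) = 20.14
10: √((6.81)² + (-26.15)²) = √(46.3761 + 683.8225) = 27.02
11: √((-1.15)² + (-24.37)²) = √(1.3225 + 593.8969) = 24.40
12: √((12.97)² + (-14.65)²) = √(168.2209 + 214.6225) = 19.57
13: √((-0.10)² + (-0.17)²) = √(0.0100 + 0.0289) = 0.20
14: √((18.79)² + (12.35)²) = √(353.0641 + 152.5225) = 22.49
15: √((12.76)² + (-16.44)²) = √(162.8176 + 270.2736) = 20.81
Sorted: 13 (0.20) < 5 (9.74) < 7 (10.51) < 1 (14.26) < 2 (19.02) < 12 (19.57) < …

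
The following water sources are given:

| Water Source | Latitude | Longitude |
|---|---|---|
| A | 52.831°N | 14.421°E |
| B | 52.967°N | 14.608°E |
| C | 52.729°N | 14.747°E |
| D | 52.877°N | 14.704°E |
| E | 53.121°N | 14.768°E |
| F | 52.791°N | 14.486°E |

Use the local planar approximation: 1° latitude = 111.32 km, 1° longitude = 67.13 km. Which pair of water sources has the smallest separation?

A and F

Pairwise distances:
A–F: 6.234 km
B–D: 11.913 km
C–D: 16.726 km
D–F: 17.488 km
C–F: 18.831 km
A–B: 19.667 km
A–D: 19.676 km
B–E: 20.230 km
B–F: 21.235 km
A–C: 24.655 km
D–E: 27.500 km
B–C: 28.089 km
A–E: 39.809 km
E–F: 41.326 km
C–E: 43.660 km
Closest pair: A–F at 6.234 km.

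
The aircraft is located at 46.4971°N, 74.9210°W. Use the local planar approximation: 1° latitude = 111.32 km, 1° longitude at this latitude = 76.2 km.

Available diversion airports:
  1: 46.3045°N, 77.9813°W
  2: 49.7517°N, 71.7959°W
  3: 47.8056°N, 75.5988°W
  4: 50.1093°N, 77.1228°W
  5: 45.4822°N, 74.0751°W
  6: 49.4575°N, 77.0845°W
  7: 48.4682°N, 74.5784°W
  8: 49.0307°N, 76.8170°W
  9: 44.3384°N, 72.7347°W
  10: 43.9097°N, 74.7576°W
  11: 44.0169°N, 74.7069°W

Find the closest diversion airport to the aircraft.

Distances from 46.4971°N, 74.9210°W:
1: 234.1784 km
2: 433.5550 km
3: 154.5478 km
4: 435.7083 km
5: 130.0729 km
6: 368.4871 km
7: 220.9704 km
8: 316.8909 km
9: 292.4063 km
10: 288.2984 km
11: 276.5775 km
Minimum: 5 at 130.0729 km.

5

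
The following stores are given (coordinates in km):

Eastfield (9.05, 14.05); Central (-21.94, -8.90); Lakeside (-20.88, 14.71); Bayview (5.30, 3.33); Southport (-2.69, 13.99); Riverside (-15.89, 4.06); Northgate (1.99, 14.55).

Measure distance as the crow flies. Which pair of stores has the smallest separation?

Southport and Northgate

Pairwise distances:
Eastfield–Central: √((-30.99)² + (-22.95)²) = √(960.3801 + 526.7025) = 38.56 km
Eastfield–Lakeside: √((-29.93)² + (0.66)²) = √(895.8049 + 0.4356) = 29.94 km
Eastfield–Bayview: √((-3.75)² + (-10.72)²) = √(14.0625 + 114.9184) = 11.36 km
Eastfield–Southport: √((-11.74)² + (-0.06)²) = √(137.8276 + 0.0036) = 11.74 km
Eastfield–Riverside: √((-24.94)² + (-9.99)²) = √(622.0036 + 99.8001) = 26.87 km
Eastfield–Northgate: √((-7.06)² + (0.50)²) = √(49.8436 + 0.2500) = 7.08 km
Central–Lakeside: √((1.06)² + (23.61)²) = √(1.1236 + 557.4321) = 23.63 km
Central–Bayview: √((27.24)² + (12.23)²) = √(742.0176 + 149.5729) = 29.86 km
Central–Southport: √((19.25)² + (22.89)²) = √(370.5625 + 523.9521) = 29.91 km
Central–Riverside: √((6.05)² + (12.96)²) = √(36.6025 + 167.9616) = 14.30 km
Central–Northgate: √((23.93)² + (23.45)²) = √(572.6449 + 549.9025) = 33.50 km
Lakeside–Bayview: √((26.18)² + (-11.38)²) = √(685.3924 + 129.5044) = 28.55 km
Lakeside–Southport: √((18.19)² + (-0.72)²) = √(330.8761 + 0.5184) = 18.20 km
Lakeside–Riverside: √((4.99)² + (-10.65)²) = √(24.9001 + 113.4225) = 11.76 km
Lakeside–Northgate: √((22.87)² + (-0.16)²) = √(523.0369 + 0.0256) = 22.87 km
Bayview–Southport: √((-7.99)² + (10.66)²) = √(63.8401 + 113.6356) = 13.32 km
Bayview–Riverside: √((-21.19)² + (0.73)²) = √(449.0161 + 0.5329) = 21.20 km
Bayview–Northgate: √((-3.31)² + (11.22)²) = √(10.9561 + 125.8884) = 11.70 km
Southport–Riverside: √((-13.20)² + (-9.93)²) = √(174.2400 + 98.6049) = 16.52 km
Southport–Northgate: √((4.68)² + (0.56)²) = √(21.9024 + 0.3136) = 4.71 km
Riverside–Northgate: √((17.88)² + (10.49)²) = √(319.6944 + 110.0401) = 20.73 km
Closest pair: Southport–Northgate at 4.71 km.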